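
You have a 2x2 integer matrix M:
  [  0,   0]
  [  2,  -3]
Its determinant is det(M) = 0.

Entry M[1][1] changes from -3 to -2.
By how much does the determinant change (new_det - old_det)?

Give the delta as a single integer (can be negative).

Cofactor C_11 = 0
Entry delta = -2 - -3 = 1
Det delta = entry_delta * cofactor = 1 * 0 = 0

Answer: 0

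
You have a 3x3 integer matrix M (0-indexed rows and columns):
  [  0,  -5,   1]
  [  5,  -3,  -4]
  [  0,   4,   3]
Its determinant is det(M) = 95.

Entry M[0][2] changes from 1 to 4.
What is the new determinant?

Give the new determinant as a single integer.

Answer: 155

Derivation:
det is linear in row 0: changing M[0][2] by delta changes det by delta * cofactor(0,2).
Cofactor C_02 = (-1)^(0+2) * minor(0,2) = 20
Entry delta = 4 - 1 = 3
Det delta = 3 * 20 = 60
New det = 95 + 60 = 155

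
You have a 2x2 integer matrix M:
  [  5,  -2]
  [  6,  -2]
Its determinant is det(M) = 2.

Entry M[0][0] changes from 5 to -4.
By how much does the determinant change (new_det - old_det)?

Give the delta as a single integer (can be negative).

Cofactor C_00 = -2
Entry delta = -4 - 5 = -9
Det delta = entry_delta * cofactor = -9 * -2 = 18

Answer: 18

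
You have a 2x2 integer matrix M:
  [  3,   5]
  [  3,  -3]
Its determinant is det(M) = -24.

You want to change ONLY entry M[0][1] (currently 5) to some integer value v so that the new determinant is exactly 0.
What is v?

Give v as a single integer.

det is linear in entry M[0][1]: det = old_det + (v - 5) * C_01
Cofactor C_01 = -3
Want det = 0: -24 + (v - 5) * -3 = 0
  (v - 5) = 24 / -3 = -8
  v = 5 + (-8) = -3

Answer: -3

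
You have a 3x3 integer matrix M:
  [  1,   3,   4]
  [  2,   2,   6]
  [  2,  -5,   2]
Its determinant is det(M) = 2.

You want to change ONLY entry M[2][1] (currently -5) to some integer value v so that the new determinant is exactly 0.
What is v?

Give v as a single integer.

det is linear in entry M[2][1]: det = old_det + (v - -5) * C_21
Cofactor C_21 = 2
Want det = 0: 2 + (v - -5) * 2 = 0
  (v - -5) = -2 / 2 = -1
  v = -5 + (-1) = -6

Answer: -6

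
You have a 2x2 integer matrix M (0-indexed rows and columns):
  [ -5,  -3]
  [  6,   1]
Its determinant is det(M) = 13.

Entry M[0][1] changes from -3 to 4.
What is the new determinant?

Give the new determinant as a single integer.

det is linear in row 0: changing M[0][1] by delta changes det by delta * cofactor(0,1).
Cofactor C_01 = (-1)^(0+1) * minor(0,1) = -6
Entry delta = 4 - -3 = 7
Det delta = 7 * -6 = -42
New det = 13 + -42 = -29

Answer: -29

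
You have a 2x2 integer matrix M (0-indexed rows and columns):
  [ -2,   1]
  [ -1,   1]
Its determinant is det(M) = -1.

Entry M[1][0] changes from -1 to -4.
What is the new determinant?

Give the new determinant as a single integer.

Answer: 2

Derivation:
det is linear in row 1: changing M[1][0] by delta changes det by delta * cofactor(1,0).
Cofactor C_10 = (-1)^(1+0) * minor(1,0) = -1
Entry delta = -4 - -1 = -3
Det delta = -3 * -1 = 3
New det = -1 + 3 = 2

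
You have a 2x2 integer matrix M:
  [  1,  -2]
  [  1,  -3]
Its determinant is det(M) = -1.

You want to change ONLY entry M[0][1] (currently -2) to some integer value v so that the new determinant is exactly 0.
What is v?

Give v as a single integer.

Answer: -3

Derivation:
det is linear in entry M[0][1]: det = old_det + (v - -2) * C_01
Cofactor C_01 = -1
Want det = 0: -1 + (v - -2) * -1 = 0
  (v - -2) = 1 / -1 = -1
  v = -2 + (-1) = -3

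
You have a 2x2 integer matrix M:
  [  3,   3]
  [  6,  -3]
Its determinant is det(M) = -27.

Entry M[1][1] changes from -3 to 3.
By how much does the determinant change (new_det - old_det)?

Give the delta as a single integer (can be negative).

Answer: 18

Derivation:
Cofactor C_11 = 3
Entry delta = 3 - -3 = 6
Det delta = entry_delta * cofactor = 6 * 3 = 18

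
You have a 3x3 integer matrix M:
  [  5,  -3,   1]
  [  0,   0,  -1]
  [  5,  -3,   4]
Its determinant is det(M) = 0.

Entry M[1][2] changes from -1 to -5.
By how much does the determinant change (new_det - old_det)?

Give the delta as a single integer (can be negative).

Cofactor C_12 = 0
Entry delta = -5 - -1 = -4
Det delta = entry_delta * cofactor = -4 * 0 = 0

Answer: 0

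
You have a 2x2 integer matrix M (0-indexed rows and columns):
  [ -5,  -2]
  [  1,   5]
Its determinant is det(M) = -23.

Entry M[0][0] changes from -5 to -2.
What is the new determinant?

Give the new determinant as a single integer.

Answer: -8

Derivation:
det is linear in row 0: changing M[0][0] by delta changes det by delta * cofactor(0,0).
Cofactor C_00 = (-1)^(0+0) * minor(0,0) = 5
Entry delta = -2 - -5 = 3
Det delta = 3 * 5 = 15
New det = -23 + 15 = -8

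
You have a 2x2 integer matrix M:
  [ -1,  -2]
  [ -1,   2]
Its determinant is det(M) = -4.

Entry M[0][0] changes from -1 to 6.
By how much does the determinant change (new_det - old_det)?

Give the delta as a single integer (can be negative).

Answer: 14

Derivation:
Cofactor C_00 = 2
Entry delta = 6 - -1 = 7
Det delta = entry_delta * cofactor = 7 * 2 = 14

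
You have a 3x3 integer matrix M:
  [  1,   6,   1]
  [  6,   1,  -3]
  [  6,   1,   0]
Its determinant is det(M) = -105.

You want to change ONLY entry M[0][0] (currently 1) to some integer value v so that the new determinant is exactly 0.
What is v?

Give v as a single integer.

det is linear in entry M[0][0]: det = old_det + (v - 1) * C_00
Cofactor C_00 = 3
Want det = 0: -105 + (v - 1) * 3 = 0
  (v - 1) = 105 / 3 = 35
  v = 1 + (35) = 36

Answer: 36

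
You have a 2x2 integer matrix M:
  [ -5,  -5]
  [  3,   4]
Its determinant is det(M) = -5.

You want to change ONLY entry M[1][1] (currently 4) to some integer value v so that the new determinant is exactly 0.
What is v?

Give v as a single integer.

Answer: 3

Derivation:
det is linear in entry M[1][1]: det = old_det + (v - 4) * C_11
Cofactor C_11 = -5
Want det = 0: -5 + (v - 4) * -5 = 0
  (v - 4) = 5 / -5 = -1
  v = 4 + (-1) = 3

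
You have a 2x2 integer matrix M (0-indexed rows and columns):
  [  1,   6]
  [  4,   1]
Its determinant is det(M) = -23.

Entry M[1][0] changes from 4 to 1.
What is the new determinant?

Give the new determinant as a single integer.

Answer: -5

Derivation:
det is linear in row 1: changing M[1][0] by delta changes det by delta * cofactor(1,0).
Cofactor C_10 = (-1)^(1+0) * minor(1,0) = -6
Entry delta = 1 - 4 = -3
Det delta = -3 * -6 = 18
New det = -23 + 18 = -5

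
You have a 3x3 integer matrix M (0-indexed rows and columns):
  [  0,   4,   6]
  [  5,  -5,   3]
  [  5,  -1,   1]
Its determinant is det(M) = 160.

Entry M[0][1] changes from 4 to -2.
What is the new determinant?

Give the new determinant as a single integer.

Answer: 100

Derivation:
det is linear in row 0: changing M[0][1] by delta changes det by delta * cofactor(0,1).
Cofactor C_01 = (-1)^(0+1) * minor(0,1) = 10
Entry delta = -2 - 4 = -6
Det delta = -6 * 10 = -60
New det = 160 + -60 = 100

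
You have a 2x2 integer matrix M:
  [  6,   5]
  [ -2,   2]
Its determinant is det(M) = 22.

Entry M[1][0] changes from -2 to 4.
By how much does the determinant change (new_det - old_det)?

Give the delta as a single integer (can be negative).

Cofactor C_10 = -5
Entry delta = 4 - -2 = 6
Det delta = entry_delta * cofactor = 6 * -5 = -30

Answer: -30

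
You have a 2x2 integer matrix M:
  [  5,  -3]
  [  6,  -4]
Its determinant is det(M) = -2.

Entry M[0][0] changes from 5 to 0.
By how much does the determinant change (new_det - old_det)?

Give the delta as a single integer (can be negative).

Cofactor C_00 = -4
Entry delta = 0 - 5 = -5
Det delta = entry_delta * cofactor = -5 * -4 = 20

Answer: 20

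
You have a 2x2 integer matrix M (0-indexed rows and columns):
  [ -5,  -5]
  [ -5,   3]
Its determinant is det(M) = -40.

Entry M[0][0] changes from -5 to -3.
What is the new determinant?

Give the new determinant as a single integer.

det is linear in row 0: changing M[0][0] by delta changes det by delta * cofactor(0,0).
Cofactor C_00 = (-1)^(0+0) * minor(0,0) = 3
Entry delta = -3 - -5 = 2
Det delta = 2 * 3 = 6
New det = -40 + 6 = -34

Answer: -34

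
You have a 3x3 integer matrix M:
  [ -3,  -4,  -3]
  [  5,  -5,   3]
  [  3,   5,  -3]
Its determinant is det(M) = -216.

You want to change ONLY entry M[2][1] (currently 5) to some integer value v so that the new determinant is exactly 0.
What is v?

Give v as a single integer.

Answer: -31

Derivation:
det is linear in entry M[2][1]: det = old_det + (v - 5) * C_21
Cofactor C_21 = -6
Want det = 0: -216 + (v - 5) * -6 = 0
  (v - 5) = 216 / -6 = -36
  v = 5 + (-36) = -31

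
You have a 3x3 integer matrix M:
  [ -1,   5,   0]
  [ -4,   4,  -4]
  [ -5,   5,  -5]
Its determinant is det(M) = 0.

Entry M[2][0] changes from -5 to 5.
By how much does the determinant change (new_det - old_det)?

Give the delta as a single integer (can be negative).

Answer: -200

Derivation:
Cofactor C_20 = -20
Entry delta = 5 - -5 = 10
Det delta = entry_delta * cofactor = 10 * -20 = -200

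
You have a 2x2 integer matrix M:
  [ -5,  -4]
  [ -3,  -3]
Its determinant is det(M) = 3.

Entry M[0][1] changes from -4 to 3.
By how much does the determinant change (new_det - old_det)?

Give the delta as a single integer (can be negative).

Cofactor C_01 = 3
Entry delta = 3 - -4 = 7
Det delta = entry_delta * cofactor = 7 * 3 = 21

Answer: 21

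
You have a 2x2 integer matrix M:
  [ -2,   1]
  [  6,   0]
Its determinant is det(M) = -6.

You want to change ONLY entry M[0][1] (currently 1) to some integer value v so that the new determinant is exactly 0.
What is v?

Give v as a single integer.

Answer: 0

Derivation:
det is linear in entry M[0][1]: det = old_det + (v - 1) * C_01
Cofactor C_01 = -6
Want det = 0: -6 + (v - 1) * -6 = 0
  (v - 1) = 6 / -6 = -1
  v = 1 + (-1) = 0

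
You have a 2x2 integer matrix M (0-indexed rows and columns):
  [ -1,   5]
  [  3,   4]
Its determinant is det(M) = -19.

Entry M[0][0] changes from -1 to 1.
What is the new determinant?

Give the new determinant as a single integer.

Answer: -11

Derivation:
det is linear in row 0: changing M[0][0] by delta changes det by delta * cofactor(0,0).
Cofactor C_00 = (-1)^(0+0) * minor(0,0) = 4
Entry delta = 1 - -1 = 2
Det delta = 2 * 4 = 8
New det = -19 + 8 = -11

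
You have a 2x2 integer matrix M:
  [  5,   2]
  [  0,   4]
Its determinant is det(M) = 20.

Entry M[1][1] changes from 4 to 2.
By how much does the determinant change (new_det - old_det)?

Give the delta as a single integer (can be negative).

Answer: -10

Derivation:
Cofactor C_11 = 5
Entry delta = 2 - 4 = -2
Det delta = entry_delta * cofactor = -2 * 5 = -10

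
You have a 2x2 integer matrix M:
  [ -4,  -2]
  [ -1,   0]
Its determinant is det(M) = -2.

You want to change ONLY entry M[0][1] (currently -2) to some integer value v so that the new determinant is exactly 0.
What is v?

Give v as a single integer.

Answer: 0

Derivation:
det is linear in entry M[0][1]: det = old_det + (v - -2) * C_01
Cofactor C_01 = 1
Want det = 0: -2 + (v - -2) * 1 = 0
  (v - -2) = 2 / 1 = 2
  v = -2 + (2) = 0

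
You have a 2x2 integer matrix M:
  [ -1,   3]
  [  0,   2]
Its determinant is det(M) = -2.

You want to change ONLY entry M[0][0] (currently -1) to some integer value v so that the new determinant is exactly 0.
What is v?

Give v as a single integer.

det is linear in entry M[0][0]: det = old_det + (v - -1) * C_00
Cofactor C_00 = 2
Want det = 0: -2 + (v - -1) * 2 = 0
  (v - -1) = 2 / 2 = 1
  v = -1 + (1) = 0

Answer: 0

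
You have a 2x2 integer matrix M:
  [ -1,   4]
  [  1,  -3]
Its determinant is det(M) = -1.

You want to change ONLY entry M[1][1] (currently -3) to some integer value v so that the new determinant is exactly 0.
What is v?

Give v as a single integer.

det is linear in entry M[1][1]: det = old_det + (v - -3) * C_11
Cofactor C_11 = -1
Want det = 0: -1 + (v - -3) * -1 = 0
  (v - -3) = 1 / -1 = -1
  v = -3 + (-1) = -4

Answer: -4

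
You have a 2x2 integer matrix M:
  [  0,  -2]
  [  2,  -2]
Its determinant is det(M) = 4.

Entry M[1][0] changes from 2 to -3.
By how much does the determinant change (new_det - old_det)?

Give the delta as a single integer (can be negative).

Cofactor C_10 = 2
Entry delta = -3 - 2 = -5
Det delta = entry_delta * cofactor = -5 * 2 = -10

Answer: -10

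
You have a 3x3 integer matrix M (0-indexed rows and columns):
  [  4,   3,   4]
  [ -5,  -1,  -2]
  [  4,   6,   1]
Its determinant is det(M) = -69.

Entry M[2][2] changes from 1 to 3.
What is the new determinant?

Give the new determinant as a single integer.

Answer: -47

Derivation:
det is linear in row 2: changing M[2][2] by delta changes det by delta * cofactor(2,2).
Cofactor C_22 = (-1)^(2+2) * minor(2,2) = 11
Entry delta = 3 - 1 = 2
Det delta = 2 * 11 = 22
New det = -69 + 22 = -47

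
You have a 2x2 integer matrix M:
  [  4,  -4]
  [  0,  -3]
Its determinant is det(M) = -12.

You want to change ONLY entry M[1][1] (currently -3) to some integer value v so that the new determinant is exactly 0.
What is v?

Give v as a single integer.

Answer: 0

Derivation:
det is linear in entry M[1][1]: det = old_det + (v - -3) * C_11
Cofactor C_11 = 4
Want det = 0: -12 + (v - -3) * 4 = 0
  (v - -3) = 12 / 4 = 3
  v = -3 + (3) = 0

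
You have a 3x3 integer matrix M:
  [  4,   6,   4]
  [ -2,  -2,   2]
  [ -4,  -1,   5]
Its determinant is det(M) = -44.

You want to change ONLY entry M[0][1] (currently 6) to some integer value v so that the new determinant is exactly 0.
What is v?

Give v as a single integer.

det is linear in entry M[0][1]: det = old_det + (v - 6) * C_01
Cofactor C_01 = 2
Want det = 0: -44 + (v - 6) * 2 = 0
  (v - 6) = 44 / 2 = 22
  v = 6 + (22) = 28

Answer: 28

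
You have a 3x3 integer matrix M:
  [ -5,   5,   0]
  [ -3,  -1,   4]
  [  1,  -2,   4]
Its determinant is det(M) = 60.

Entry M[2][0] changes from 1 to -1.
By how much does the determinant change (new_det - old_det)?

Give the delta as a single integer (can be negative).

Cofactor C_20 = 20
Entry delta = -1 - 1 = -2
Det delta = entry_delta * cofactor = -2 * 20 = -40

Answer: -40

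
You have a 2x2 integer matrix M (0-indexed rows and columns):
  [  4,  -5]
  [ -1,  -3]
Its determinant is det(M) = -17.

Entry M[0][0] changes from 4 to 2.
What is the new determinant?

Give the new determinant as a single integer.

Answer: -11

Derivation:
det is linear in row 0: changing M[0][0] by delta changes det by delta * cofactor(0,0).
Cofactor C_00 = (-1)^(0+0) * minor(0,0) = -3
Entry delta = 2 - 4 = -2
Det delta = -2 * -3 = 6
New det = -17 + 6 = -11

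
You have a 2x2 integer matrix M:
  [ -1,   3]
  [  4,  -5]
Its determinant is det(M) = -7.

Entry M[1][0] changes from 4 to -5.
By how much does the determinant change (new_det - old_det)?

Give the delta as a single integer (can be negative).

Cofactor C_10 = -3
Entry delta = -5 - 4 = -9
Det delta = entry_delta * cofactor = -9 * -3 = 27

Answer: 27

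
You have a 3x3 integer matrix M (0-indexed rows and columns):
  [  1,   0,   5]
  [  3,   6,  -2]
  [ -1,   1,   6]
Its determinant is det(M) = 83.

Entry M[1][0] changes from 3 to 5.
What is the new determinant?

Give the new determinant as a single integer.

det is linear in row 1: changing M[1][0] by delta changes det by delta * cofactor(1,0).
Cofactor C_10 = (-1)^(1+0) * minor(1,0) = 5
Entry delta = 5 - 3 = 2
Det delta = 2 * 5 = 10
New det = 83 + 10 = 93

Answer: 93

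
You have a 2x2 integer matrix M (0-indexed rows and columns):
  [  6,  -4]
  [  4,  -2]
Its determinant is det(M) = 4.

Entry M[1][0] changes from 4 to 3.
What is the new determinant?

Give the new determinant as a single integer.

det is linear in row 1: changing M[1][0] by delta changes det by delta * cofactor(1,0).
Cofactor C_10 = (-1)^(1+0) * minor(1,0) = 4
Entry delta = 3 - 4 = -1
Det delta = -1 * 4 = -4
New det = 4 + -4 = 0

Answer: 0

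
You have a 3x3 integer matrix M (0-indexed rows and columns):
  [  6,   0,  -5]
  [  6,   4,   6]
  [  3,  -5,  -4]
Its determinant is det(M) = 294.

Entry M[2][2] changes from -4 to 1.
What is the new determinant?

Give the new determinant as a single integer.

Answer: 414

Derivation:
det is linear in row 2: changing M[2][2] by delta changes det by delta * cofactor(2,2).
Cofactor C_22 = (-1)^(2+2) * minor(2,2) = 24
Entry delta = 1 - -4 = 5
Det delta = 5 * 24 = 120
New det = 294 + 120 = 414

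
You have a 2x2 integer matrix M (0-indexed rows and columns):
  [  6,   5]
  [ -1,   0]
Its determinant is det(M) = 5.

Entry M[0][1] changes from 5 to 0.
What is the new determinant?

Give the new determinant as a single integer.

Answer: 0

Derivation:
det is linear in row 0: changing M[0][1] by delta changes det by delta * cofactor(0,1).
Cofactor C_01 = (-1)^(0+1) * minor(0,1) = 1
Entry delta = 0 - 5 = -5
Det delta = -5 * 1 = -5
New det = 5 + -5 = 0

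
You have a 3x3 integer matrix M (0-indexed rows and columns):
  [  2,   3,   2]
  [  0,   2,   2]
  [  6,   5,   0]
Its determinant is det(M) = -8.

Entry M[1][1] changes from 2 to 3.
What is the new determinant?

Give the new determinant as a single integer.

det is linear in row 1: changing M[1][1] by delta changes det by delta * cofactor(1,1).
Cofactor C_11 = (-1)^(1+1) * minor(1,1) = -12
Entry delta = 3 - 2 = 1
Det delta = 1 * -12 = -12
New det = -8 + -12 = -20

Answer: -20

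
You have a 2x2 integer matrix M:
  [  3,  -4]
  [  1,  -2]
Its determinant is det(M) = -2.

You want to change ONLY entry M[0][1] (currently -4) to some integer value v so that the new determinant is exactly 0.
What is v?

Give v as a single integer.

det is linear in entry M[0][1]: det = old_det + (v - -4) * C_01
Cofactor C_01 = -1
Want det = 0: -2 + (v - -4) * -1 = 0
  (v - -4) = 2 / -1 = -2
  v = -4 + (-2) = -6

Answer: -6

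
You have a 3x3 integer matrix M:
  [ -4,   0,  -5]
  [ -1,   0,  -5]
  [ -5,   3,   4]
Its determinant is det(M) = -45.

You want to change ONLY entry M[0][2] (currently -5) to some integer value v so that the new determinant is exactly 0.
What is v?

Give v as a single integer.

Answer: -20

Derivation:
det is linear in entry M[0][2]: det = old_det + (v - -5) * C_02
Cofactor C_02 = -3
Want det = 0: -45 + (v - -5) * -3 = 0
  (v - -5) = 45 / -3 = -15
  v = -5 + (-15) = -20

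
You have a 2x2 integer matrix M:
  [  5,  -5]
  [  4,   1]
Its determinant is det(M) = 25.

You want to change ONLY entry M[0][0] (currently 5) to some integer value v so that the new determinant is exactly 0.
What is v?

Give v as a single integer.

Answer: -20

Derivation:
det is linear in entry M[0][0]: det = old_det + (v - 5) * C_00
Cofactor C_00 = 1
Want det = 0: 25 + (v - 5) * 1 = 0
  (v - 5) = -25 / 1 = -25
  v = 5 + (-25) = -20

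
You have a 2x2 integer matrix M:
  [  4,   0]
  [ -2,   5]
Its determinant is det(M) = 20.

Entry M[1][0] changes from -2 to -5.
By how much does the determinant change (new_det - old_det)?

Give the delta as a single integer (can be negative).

Answer: 0

Derivation:
Cofactor C_10 = 0
Entry delta = -5 - -2 = -3
Det delta = entry_delta * cofactor = -3 * 0 = 0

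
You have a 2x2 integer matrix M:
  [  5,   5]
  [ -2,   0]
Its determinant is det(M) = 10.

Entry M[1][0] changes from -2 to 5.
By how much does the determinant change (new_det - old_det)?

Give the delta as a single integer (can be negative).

Cofactor C_10 = -5
Entry delta = 5 - -2 = 7
Det delta = entry_delta * cofactor = 7 * -5 = -35

Answer: -35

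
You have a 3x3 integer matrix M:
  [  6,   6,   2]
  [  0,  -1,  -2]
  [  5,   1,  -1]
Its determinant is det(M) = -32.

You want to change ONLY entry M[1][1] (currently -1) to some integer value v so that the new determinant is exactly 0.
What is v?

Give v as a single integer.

Answer: -3

Derivation:
det is linear in entry M[1][1]: det = old_det + (v - -1) * C_11
Cofactor C_11 = -16
Want det = 0: -32 + (v - -1) * -16 = 0
  (v - -1) = 32 / -16 = -2
  v = -1 + (-2) = -3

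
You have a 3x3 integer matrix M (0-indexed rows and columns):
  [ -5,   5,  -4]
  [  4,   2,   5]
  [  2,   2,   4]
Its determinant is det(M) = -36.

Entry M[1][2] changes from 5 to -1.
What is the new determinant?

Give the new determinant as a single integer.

det is linear in row 1: changing M[1][2] by delta changes det by delta * cofactor(1,2).
Cofactor C_12 = (-1)^(1+2) * minor(1,2) = 20
Entry delta = -1 - 5 = -6
Det delta = -6 * 20 = -120
New det = -36 + -120 = -156

Answer: -156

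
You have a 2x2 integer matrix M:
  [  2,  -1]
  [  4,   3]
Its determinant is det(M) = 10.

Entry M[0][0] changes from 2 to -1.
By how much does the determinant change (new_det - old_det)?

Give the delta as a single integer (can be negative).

Cofactor C_00 = 3
Entry delta = -1 - 2 = -3
Det delta = entry_delta * cofactor = -3 * 3 = -9

Answer: -9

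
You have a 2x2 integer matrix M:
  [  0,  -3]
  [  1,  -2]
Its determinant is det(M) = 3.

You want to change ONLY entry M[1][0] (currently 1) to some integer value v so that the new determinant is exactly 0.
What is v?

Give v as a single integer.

Answer: 0

Derivation:
det is linear in entry M[1][0]: det = old_det + (v - 1) * C_10
Cofactor C_10 = 3
Want det = 0: 3 + (v - 1) * 3 = 0
  (v - 1) = -3 / 3 = -1
  v = 1 + (-1) = 0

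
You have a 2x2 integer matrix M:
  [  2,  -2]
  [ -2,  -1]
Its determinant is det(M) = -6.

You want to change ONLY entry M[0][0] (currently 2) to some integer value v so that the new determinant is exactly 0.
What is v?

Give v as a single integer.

det is linear in entry M[0][0]: det = old_det + (v - 2) * C_00
Cofactor C_00 = -1
Want det = 0: -6 + (v - 2) * -1 = 0
  (v - 2) = 6 / -1 = -6
  v = 2 + (-6) = -4

Answer: -4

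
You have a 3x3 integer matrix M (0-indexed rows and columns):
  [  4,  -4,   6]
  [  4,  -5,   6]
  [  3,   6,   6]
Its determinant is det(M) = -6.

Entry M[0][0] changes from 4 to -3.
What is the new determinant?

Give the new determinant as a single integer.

Answer: 456

Derivation:
det is linear in row 0: changing M[0][0] by delta changes det by delta * cofactor(0,0).
Cofactor C_00 = (-1)^(0+0) * minor(0,0) = -66
Entry delta = -3 - 4 = -7
Det delta = -7 * -66 = 462
New det = -6 + 462 = 456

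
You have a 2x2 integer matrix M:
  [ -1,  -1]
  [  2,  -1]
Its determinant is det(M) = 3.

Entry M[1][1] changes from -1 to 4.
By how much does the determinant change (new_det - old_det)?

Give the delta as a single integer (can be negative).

Answer: -5

Derivation:
Cofactor C_11 = -1
Entry delta = 4 - -1 = 5
Det delta = entry_delta * cofactor = 5 * -1 = -5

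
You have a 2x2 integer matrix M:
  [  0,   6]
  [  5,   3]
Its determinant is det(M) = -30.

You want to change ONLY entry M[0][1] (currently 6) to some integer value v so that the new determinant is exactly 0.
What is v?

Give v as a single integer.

det is linear in entry M[0][1]: det = old_det + (v - 6) * C_01
Cofactor C_01 = -5
Want det = 0: -30 + (v - 6) * -5 = 0
  (v - 6) = 30 / -5 = -6
  v = 6 + (-6) = 0

Answer: 0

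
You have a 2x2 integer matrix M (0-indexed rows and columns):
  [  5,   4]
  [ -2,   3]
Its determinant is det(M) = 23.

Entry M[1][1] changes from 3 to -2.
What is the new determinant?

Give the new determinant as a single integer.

det is linear in row 1: changing M[1][1] by delta changes det by delta * cofactor(1,1).
Cofactor C_11 = (-1)^(1+1) * minor(1,1) = 5
Entry delta = -2 - 3 = -5
Det delta = -5 * 5 = -25
New det = 23 + -25 = -2

Answer: -2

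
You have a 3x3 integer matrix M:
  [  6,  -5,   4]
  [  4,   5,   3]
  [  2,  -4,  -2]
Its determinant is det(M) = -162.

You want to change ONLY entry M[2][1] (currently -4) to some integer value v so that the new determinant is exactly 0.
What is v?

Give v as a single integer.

det is linear in entry M[2][1]: det = old_det + (v - -4) * C_21
Cofactor C_21 = -2
Want det = 0: -162 + (v - -4) * -2 = 0
  (v - -4) = 162 / -2 = -81
  v = -4 + (-81) = -85

Answer: -85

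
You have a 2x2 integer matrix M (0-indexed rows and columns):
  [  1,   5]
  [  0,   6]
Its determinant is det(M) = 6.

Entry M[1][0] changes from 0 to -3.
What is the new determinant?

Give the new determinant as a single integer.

det is linear in row 1: changing M[1][0] by delta changes det by delta * cofactor(1,0).
Cofactor C_10 = (-1)^(1+0) * minor(1,0) = -5
Entry delta = -3 - 0 = -3
Det delta = -3 * -5 = 15
New det = 6 + 15 = 21

Answer: 21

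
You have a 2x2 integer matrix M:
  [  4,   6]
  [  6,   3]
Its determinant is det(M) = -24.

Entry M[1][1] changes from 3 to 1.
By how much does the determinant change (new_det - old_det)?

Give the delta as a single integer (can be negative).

Answer: -8

Derivation:
Cofactor C_11 = 4
Entry delta = 1 - 3 = -2
Det delta = entry_delta * cofactor = -2 * 4 = -8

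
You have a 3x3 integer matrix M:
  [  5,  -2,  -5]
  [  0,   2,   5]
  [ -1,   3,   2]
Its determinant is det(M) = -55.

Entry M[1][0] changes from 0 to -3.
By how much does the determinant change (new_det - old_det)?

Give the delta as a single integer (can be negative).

Cofactor C_10 = -11
Entry delta = -3 - 0 = -3
Det delta = entry_delta * cofactor = -3 * -11 = 33

Answer: 33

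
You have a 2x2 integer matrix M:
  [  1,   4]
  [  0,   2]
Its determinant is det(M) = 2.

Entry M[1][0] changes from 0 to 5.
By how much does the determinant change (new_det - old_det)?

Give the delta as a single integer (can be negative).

Cofactor C_10 = -4
Entry delta = 5 - 0 = 5
Det delta = entry_delta * cofactor = 5 * -4 = -20

Answer: -20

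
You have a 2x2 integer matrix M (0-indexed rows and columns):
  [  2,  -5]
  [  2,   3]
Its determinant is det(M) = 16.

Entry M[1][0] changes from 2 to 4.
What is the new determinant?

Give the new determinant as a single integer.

det is linear in row 1: changing M[1][0] by delta changes det by delta * cofactor(1,0).
Cofactor C_10 = (-1)^(1+0) * minor(1,0) = 5
Entry delta = 4 - 2 = 2
Det delta = 2 * 5 = 10
New det = 16 + 10 = 26

Answer: 26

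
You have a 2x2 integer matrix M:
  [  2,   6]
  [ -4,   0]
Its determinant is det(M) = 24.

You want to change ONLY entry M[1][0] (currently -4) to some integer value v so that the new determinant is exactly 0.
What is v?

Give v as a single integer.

Answer: 0

Derivation:
det is linear in entry M[1][0]: det = old_det + (v - -4) * C_10
Cofactor C_10 = -6
Want det = 0: 24 + (v - -4) * -6 = 0
  (v - -4) = -24 / -6 = 4
  v = -4 + (4) = 0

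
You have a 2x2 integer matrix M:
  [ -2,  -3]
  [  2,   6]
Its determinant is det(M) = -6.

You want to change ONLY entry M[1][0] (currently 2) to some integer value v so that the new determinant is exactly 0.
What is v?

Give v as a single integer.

Answer: 4

Derivation:
det is linear in entry M[1][0]: det = old_det + (v - 2) * C_10
Cofactor C_10 = 3
Want det = 0: -6 + (v - 2) * 3 = 0
  (v - 2) = 6 / 3 = 2
  v = 2 + (2) = 4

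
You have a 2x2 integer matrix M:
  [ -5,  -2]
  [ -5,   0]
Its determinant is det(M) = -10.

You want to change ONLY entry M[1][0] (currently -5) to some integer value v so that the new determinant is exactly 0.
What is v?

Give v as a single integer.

Answer: 0

Derivation:
det is linear in entry M[1][0]: det = old_det + (v - -5) * C_10
Cofactor C_10 = 2
Want det = 0: -10 + (v - -5) * 2 = 0
  (v - -5) = 10 / 2 = 5
  v = -5 + (5) = 0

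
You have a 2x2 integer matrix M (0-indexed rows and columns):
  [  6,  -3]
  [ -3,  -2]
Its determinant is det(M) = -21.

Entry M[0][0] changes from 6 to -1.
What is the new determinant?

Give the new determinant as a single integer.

det is linear in row 0: changing M[0][0] by delta changes det by delta * cofactor(0,0).
Cofactor C_00 = (-1)^(0+0) * minor(0,0) = -2
Entry delta = -1 - 6 = -7
Det delta = -7 * -2 = 14
New det = -21 + 14 = -7

Answer: -7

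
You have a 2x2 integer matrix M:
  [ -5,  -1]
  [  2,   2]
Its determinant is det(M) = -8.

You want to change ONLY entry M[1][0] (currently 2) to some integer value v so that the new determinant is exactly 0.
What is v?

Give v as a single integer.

det is linear in entry M[1][0]: det = old_det + (v - 2) * C_10
Cofactor C_10 = 1
Want det = 0: -8 + (v - 2) * 1 = 0
  (v - 2) = 8 / 1 = 8
  v = 2 + (8) = 10

Answer: 10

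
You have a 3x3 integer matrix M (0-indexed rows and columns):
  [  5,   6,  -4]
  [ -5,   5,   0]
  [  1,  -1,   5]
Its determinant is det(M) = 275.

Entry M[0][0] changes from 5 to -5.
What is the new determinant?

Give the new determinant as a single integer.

det is linear in row 0: changing M[0][0] by delta changes det by delta * cofactor(0,0).
Cofactor C_00 = (-1)^(0+0) * minor(0,0) = 25
Entry delta = -5 - 5 = -10
Det delta = -10 * 25 = -250
New det = 275 + -250 = 25

Answer: 25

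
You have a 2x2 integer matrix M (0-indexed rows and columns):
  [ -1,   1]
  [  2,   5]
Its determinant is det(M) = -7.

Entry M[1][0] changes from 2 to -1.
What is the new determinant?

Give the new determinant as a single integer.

Answer: -4

Derivation:
det is linear in row 1: changing M[1][0] by delta changes det by delta * cofactor(1,0).
Cofactor C_10 = (-1)^(1+0) * minor(1,0) = -1
Entry delta = -1 - 2 = -3
Det delta = -3 * -1 = 3
New det = -7 + 3 = -4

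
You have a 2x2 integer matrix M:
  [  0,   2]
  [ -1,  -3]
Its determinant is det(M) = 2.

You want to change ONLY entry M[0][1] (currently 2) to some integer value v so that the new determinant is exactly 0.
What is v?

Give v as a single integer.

det is linear in entry M[0][1]: det = old_det + (v - 2) * C_01
Cofactor C_01 = 1
Want det = 0: 2 + (v - 2) * 1 = 0
  (v - 2) = -2 / 1 = -2
  v = 2 + (-2) = 0

Answer: 0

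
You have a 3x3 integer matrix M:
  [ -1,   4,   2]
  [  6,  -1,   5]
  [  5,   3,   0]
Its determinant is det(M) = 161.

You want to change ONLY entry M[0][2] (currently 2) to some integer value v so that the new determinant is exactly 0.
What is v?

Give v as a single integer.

det is linear in entry M[0][2]: det = old_det + (v - 2) * C_02
Cofactor C_02 = 23
Want det = 0: 161 + (v - 2) * 23 = 0
  (v - 2) = -161 / 23 = -7
  v = 2 + (-7) = -5

Answer: -5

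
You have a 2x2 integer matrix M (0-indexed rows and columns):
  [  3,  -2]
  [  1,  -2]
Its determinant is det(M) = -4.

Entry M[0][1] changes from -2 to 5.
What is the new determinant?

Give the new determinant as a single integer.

det is linear in row 0: changing M[0][1] by delta changes det by delta * cofactor(0,1).
Cofactor C_01 = (-1)^(0+1) * minor(0,1) = -1
Entry delta = 5 - -2 = 7
Det delta = 7 * -1 = -7
New det = -4 + -7 = -11

Answer: -11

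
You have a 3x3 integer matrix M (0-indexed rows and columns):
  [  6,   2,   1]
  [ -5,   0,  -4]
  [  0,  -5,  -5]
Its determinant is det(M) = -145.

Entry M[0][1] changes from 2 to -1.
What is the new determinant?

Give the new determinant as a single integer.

Answer: -70

Derivation:
det is linear in row 0: changing M[0][1] by delta changes det by delta * cofactor(0,1).
Cofactor C_01 = (-1)^(0+1) * minor(0,1) = -25
Entry delta = -1 - 2 = -3
Det delta = -3 * -25 = 75
New det = -145 + 75 = -70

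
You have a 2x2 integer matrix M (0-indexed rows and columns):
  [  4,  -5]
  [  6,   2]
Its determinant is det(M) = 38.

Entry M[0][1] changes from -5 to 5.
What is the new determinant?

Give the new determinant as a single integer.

det is linear in row 0: changing M[0][1] by delta changes det by delta * cofactor(0,1).
Cofactor C_01 = (-1)^(0+1) * minor(0,1) = -6
Entry delta = 5 - -5 = 10
Det delta = 10 * -6 = -60
New det = 38 + -60 = -22

Answer: -22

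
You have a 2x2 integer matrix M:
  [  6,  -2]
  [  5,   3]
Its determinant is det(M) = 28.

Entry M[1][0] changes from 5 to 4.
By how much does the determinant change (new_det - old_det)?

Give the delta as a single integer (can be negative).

Answer: -2

Derivation:
Cofactor C_10 = 2
Entry delta = 4 - 5 = -1
Det delta = entry_delta * cofactor = -1 * 2 = -2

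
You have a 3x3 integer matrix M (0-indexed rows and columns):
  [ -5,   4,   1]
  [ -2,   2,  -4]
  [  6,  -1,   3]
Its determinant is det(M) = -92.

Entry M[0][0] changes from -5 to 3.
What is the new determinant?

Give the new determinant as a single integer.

Answer: -76

Derivation:
det is linear in row 0: changing M[0][0] by delta changes det by delta * cofactor(0,0).
Cofactor C_00 = (-1)^(0+0) * minor(0,0) = 2
Entry delta = 3 - -5 = 8
Det delta = 8 * 2 = 16
New det = -92 + 16 = -76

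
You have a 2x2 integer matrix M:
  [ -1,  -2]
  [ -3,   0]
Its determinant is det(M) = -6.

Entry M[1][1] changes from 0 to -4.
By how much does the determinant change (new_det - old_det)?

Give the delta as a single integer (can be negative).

Cofactor C_11 = -1
Entry delta = -4 - 0 = -4
Det delta = entry_delta * cofactor = -4 * -1 = 4

Answer: 4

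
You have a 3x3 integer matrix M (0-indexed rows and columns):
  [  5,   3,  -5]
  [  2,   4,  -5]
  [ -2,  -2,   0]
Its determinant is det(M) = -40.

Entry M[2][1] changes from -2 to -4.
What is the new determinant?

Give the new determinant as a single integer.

Answer: -70

Derivation:
det is linear in row 2: changing M[2][1] by delta changes det by delta * cofactor(2,1).
Cofactor C_21 = (-1)^(2+1) * minor(2,1) = 15
Entry delta = -4 - -2 = -2
Det delta = -2 * 15 = -30
New det = -40 + -30 = -70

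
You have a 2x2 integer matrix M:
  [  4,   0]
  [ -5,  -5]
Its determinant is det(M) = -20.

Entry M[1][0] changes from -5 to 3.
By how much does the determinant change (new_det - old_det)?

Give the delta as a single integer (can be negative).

Cofactor C_10 = 0
Entry delta = 3 - -5 = 8
Det delta = entry_delta * cofactor = 8 * 0 = 0

Answer: 0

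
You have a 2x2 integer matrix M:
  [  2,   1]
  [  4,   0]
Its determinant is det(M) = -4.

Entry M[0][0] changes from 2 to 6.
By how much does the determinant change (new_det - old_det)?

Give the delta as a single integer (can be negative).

Answer: 0

Derivation:
Cofactor C_00 = 0
Entry delta = 6 - 2 = 4
Det delta = entry_delta * cofactor = 4 * 0 = 0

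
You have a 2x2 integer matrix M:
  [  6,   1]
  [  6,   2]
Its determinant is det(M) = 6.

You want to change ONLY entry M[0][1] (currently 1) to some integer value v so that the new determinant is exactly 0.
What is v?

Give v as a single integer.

det is linear in entry M[0][1]: det = old_det + (v - 1) * C_01
Cofactor C_01 = -6
Want det = 0: 6 + (v - 1) * -6 = 0
  (v - 1) = -6 / -6 = 1
  v = 1 + (1) = 2

Answer: 2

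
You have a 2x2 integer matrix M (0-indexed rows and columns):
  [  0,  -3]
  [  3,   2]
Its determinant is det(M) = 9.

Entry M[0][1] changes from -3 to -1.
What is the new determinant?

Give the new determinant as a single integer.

Answer: 3

Derivation:
det is linear in row 0: changing M[0][1] by delta changes det by delta * cofactor(0,1).
Cofactor C_01 = (-1)^(0+1) * minor(0,1) = -3
Entry delta = -1 - -3 = 2
Det delta = 2 * -3 = -6
New det = 9 + -6 = 3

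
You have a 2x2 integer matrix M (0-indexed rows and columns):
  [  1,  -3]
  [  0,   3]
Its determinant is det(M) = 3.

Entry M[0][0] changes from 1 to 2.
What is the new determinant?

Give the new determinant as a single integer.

det is linear in row 0: changing M[0][0] by delta changes det by delta * cofactor(0,0).
Cofactor C_00 = (-1)^(0+0) * minor(0,0) = 3
Entry delta = 2 - 1 = 1
Det delta = 1 * 3 = 3
New det = 3 + 3 = 6

Answer: 6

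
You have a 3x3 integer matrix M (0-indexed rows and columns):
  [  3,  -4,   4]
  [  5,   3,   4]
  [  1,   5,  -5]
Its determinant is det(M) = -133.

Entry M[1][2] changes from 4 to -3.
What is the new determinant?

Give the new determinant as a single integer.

det is linear in row 1: changing M[1][2] by delta changes det by delta * cofactor(1,2).
Cofactor C_12 = (-1)^(1+2) * minor(1,2) = -19
Entry delta = -3 - 4 = -7
Det delta = -7 * -19 = 133
New det = -133 + 133 = 0

Answer: 0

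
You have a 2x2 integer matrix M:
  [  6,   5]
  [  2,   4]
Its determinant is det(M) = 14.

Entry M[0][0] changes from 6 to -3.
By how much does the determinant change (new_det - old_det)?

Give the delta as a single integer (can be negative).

Answer: -36

Derivation:
Cofactor C_00 = 4
Entry delta = -3 - 6 = -9
Det delta = entry_delta * cofactor = -9 * 4 = -36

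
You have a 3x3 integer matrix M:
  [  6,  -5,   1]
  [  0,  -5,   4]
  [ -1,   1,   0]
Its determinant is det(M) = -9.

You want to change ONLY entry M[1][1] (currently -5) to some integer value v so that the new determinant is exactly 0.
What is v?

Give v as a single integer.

Answer: 4

Derivation:
det is linear in entry M[1][1]: det = old_det + (v - -5) * C_11
Cofactor C_11 = 1
Want det = 0: -9 + (v - -5) * 1 = 0
  (v - -5) = 9 / 1 = 9
  v = -5 + (9) = 4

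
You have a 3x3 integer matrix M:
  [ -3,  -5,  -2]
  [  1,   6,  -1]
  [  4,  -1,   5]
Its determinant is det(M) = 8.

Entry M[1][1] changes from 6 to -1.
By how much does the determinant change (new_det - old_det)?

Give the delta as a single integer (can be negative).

Answer: 49

Derivation:
Cofactor C_11 = -7
Entry delta = -1 - 6 = -7
Det delta = entry_delta * cofactor = -7 * -7 = 49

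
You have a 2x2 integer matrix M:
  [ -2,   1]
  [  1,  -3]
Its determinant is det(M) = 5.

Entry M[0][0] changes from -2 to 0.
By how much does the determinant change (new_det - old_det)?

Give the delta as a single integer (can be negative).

Answer: -6

Derivation:
Cofactor C_00 = -3
Entry delta = 0 - -2 = 2
Det delta = entry_delta * cofactor = 2 * -3 = -6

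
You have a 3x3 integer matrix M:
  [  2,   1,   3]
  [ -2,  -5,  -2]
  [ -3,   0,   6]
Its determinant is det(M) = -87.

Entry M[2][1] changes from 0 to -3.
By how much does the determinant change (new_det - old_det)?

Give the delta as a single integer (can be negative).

Cofactor C_21 = -2
Entry delta = -3 - 0 = -3
Det delta = entry_delta * cofactor = -3 * -2 = 6

Answer: 6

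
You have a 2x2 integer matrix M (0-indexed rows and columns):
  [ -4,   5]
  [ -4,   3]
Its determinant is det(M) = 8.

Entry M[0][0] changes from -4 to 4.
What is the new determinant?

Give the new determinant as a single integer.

det is linear in row 0: changing M[0][0] by delta changes det by delta * cofactor(0,0).
Cofactor C_00 = (-1)^(0+0) * minor(0,0) = 3
Entry delta = 4 - -4 = 8
Det delta = 8 * 3 = 24
New det = 8 + 24 = 32

Answer: 32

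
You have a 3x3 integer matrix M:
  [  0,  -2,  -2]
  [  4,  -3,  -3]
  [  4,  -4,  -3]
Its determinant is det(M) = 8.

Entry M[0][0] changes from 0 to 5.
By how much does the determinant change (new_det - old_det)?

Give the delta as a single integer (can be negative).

Cofactor C_00 = -3
Entry delta = 5 - 0 = 5
Det delta = entry_delta * cofactor = 5 * -3 = -15

Answer: -15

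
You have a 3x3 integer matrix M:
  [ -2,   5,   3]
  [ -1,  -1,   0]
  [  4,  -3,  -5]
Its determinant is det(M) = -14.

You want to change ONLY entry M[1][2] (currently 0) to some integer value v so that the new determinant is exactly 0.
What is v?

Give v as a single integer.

Answer: 1

Derivation:
det is linear in entry M[1][2]: det = old_det + (v - 0) * C_12
Cofactor C_12 = 14
Want det = 0: -14 + (v - 0) * 14 = 0
  (v - 0) = 14 / 14 = 1
  v = 0 + (1) = 1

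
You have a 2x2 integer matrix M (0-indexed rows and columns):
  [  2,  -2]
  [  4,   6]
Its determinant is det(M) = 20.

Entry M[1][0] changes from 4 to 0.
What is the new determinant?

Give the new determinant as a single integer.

Answer: 12

Derivation:
det is linear in row 1: changing M[1][0] by delta changes det by delta * cofactor(1,0).
Cofactor C_10 = (-1)^(1+0) * minor(1,0) = 2
Entry delta = 0 - 4 = -4
Det delta = -4 * 2 = -8
New det = 20 + -8 = 12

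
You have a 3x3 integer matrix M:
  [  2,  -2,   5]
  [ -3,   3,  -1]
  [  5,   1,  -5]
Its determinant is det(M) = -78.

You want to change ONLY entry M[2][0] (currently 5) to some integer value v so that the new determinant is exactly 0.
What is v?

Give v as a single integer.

Answer: -1

Derivation:
det is linear in entry M[2][0]: det = old_det + (v - 5) * C_20
Cofactor C_20 = -13
Want det = 0: -78 + (v - 5) * -13 = 0
  (v - 5) = 78 / -13 = -6
  v = 5 + (-6) = -1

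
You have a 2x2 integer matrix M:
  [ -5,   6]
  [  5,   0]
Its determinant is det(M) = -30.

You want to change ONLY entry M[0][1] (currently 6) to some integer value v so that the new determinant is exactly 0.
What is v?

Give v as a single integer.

det is linear in entry M[0][1]: det = old_det + (v - 6) * C_01
Cofactor C_01 = -5
Want det = 0: -30 + (v - 6) * -5 = 0
  (v - 6) = 30 / -5 = -6
  v = 6 + (-6) = 0

Answer: 0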